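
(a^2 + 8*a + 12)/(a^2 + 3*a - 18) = (a + 2)/(a - 3)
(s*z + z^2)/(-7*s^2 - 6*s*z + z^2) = z/(-7*s + z)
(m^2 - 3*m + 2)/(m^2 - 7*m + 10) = (m - 1)/(m - 5)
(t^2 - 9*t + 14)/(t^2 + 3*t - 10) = (t - 7)/(t + 5)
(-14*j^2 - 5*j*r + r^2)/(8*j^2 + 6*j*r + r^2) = (-7*j + r)/(4*j + r)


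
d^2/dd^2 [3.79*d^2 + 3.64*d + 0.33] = 7.58000000000000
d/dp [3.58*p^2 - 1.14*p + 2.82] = 7.16*p - 1.14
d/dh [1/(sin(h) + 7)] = -cos(h)/(sin(h) + 7)^2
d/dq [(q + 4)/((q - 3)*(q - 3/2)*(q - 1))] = 2*(-4*q^3 - 13*q^2 + 88*q - 81)/(4*q^6 - 44*q^5 + 193*q^4 - 432*q^3 + 522*q^2 - 324*q + 81)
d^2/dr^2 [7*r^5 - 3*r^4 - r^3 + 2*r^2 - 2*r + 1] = 140*r^3 - 36*r^2 - 6*r + 4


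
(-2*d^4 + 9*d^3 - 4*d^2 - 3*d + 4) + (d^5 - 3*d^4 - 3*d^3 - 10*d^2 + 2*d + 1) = d^5 - 5*d^4 + 6*d^3 - 14*d^2 - d + 5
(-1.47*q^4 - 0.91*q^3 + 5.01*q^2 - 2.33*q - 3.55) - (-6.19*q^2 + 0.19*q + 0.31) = -1.47*q^4 - 0.91*q^3 + 11.2*q^2 - 2.52*q - 3.86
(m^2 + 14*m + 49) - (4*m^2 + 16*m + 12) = -3*m^2 - 2*m + 37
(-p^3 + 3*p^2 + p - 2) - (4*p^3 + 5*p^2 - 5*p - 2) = -5*p^3 - 2*p^2 + 6*p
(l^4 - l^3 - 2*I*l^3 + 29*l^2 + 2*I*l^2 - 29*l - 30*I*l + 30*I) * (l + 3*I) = l^5 - l^4 + I*l^4 + 35*l^3 - I*l^3 - 35*l^2 + 57*I*l^2 + 90*l - 57*I*l - 90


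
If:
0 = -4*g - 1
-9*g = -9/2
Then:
No Solution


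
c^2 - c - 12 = (c - 4)*(c + 3)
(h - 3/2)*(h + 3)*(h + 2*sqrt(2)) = h^3 + 3*h^2/2 + 2*sqrt(2)*h^2 - 9*h/2 + 3*sqrt(2)*h - 9*sqrt(2)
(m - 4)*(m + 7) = m^2 + 3*m - 28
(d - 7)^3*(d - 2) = d^4 - 23*d^3 + 189*d^2 - 637*d + 686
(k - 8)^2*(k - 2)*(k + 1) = k^4 - 17*k^3 + 78*k^2 - 32*k - 128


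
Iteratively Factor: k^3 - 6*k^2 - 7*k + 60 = (k + 3)*(k^2 - 9*k + 20) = (k - 5)*(k + 3)*(k - 4)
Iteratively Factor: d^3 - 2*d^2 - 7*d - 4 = (d + 1)*(d^2 - 3*d - 4) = (d + 1)^2*(d - 4)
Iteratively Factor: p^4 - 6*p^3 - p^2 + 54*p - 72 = (p - 4)*(p^3 - 2*p^2 - 9*p + 18) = (p - 4)*(p - 3)*(p^2 + p - 6) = (p - 4)*(p - 3)*(p + 3)*(p - 2)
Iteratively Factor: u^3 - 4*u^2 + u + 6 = (u - 3)*(u^2 - u - 2) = (u - 3)*(u + 1)*(u - 2)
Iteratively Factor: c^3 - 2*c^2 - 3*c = (c)*(c^2 - 2*c - 3) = c*(c - 3)*(c + 1)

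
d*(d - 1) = d^2 - d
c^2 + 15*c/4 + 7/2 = (c + 7/4)*(c + 2)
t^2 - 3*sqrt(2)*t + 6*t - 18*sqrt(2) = (t + 6)*(t - 3*sqrt(2))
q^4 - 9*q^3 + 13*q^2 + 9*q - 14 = (q - 7)*(q - 2)*(q - 1)*(q + 1)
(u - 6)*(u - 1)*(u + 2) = u^3 - 5*u^2 - 8*u + 12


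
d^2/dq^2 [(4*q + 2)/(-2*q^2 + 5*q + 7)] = 4*((2*q + 1)*(4*q - 5)^2 + 4*(3*q - 2)*(-2*q^2 + 5*q + 7))/(-2*q^2 + 5*q + 7)^3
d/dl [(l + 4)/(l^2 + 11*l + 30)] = (l^2 + 11*l - (l + 4)*(2*l + 11) + 30)/(l^2 + 11*l + 30)^2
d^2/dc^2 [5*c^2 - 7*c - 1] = 10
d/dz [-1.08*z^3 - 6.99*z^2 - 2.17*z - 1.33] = -3.24*z^2 - 13.98*z - 2.17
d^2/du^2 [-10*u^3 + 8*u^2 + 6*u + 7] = 16 - 60*u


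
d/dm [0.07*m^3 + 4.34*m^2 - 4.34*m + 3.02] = 0.21*m^2 + 8.68*m - 4.34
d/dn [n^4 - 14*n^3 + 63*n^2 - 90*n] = 4*n^3 - 42*n^2 + 126*n - 90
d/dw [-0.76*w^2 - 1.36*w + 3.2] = -1.52*w - 1.36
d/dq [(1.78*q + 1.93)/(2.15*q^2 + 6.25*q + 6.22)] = (3.827*q^2 + 11.125*q - (1.78*q + 1.93)*(4.3*q + 6.25) + 11.0716)/(2.15*q^2 + 6.25*q + 6.22)^2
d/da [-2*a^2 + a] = 1 - 4*a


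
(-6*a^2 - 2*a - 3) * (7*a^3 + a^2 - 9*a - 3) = -42*a^5 - 20*a^4 + 31*a^3 + 33*a^2 + 33*a + 9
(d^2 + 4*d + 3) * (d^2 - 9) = d^4 + 4*d^3 - 6*d^2 - 36*d - 27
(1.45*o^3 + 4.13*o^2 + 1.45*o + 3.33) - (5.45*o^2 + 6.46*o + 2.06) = 1.45*o^3 - 1.32*o^2 - 5.01*o + 1.27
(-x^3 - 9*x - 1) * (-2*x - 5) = 2*x^4 + 5*x^3 + 18*x^2 + 47*x + 5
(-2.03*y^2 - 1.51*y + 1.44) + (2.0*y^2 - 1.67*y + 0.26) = -0.0299999999999998*y^2 - 3.18*y + 1.7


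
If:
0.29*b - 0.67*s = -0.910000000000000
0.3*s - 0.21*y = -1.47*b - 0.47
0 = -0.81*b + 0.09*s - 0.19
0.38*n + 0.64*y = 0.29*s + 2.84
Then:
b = -0.09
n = 2.57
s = 1.32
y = 3.51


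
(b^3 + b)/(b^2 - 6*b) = (b^2 + 1)/(b - 6)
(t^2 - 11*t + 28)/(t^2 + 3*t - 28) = (t - 7)/(t + 7)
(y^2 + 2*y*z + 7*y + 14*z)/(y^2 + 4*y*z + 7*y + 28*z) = (y + 2*z)/(y + 4*z)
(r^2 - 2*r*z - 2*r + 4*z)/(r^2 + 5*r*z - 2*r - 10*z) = (r - 2*z)/(r + 5*z)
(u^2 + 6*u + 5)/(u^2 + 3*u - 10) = (u + 1)/(u - 2)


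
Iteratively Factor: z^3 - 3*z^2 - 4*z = (z + 1)*(z^2 - 4*z) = (z - 4)*(z + 1)*(z)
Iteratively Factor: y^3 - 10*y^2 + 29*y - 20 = (y - 4)*(y^2 - 6*y + 5) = (y - 5)*(y - 4)*(y - 1)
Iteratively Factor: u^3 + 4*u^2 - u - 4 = (u + 1)*(u^2 + 3*u - 4) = (u + 1)*(u + 4)*(u - 1)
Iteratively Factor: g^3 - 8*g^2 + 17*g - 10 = (g - 1)*(g^2 - 7*g + 10) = (g - 5)*(g - 1)*(g - 2)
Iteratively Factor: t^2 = (t)*(t)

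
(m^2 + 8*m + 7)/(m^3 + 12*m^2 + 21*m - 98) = (m + 1)/(m^2 + 5*m - 14)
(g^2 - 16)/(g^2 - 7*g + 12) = (g + 4)/(g - 3)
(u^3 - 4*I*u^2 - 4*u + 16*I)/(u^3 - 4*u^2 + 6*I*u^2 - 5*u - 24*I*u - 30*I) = (u^3 - 4*I*u^2 - 4*u + 16*I)/(u^3 + u^2*(-4 + 6*I) + u*(-5 - 24*I) - 30*I)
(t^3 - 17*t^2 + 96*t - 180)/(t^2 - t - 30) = (t^2 - 11*t + 30)/(t + 5)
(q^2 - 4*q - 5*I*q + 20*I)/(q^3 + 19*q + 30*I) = (q - 4)/(q^2 + 5*I*q - 6)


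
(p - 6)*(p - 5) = p^2 - 11*p + 30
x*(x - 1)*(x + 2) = x^3 + x^2 - 2*x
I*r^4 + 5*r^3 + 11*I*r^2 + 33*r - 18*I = (r - 6*I)*(r - I)*(r + 3*I)*(I*r + 1)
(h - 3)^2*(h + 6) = h^3 - 27*h + 54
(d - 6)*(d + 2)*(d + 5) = d^3 + d^2 - 32*d - 60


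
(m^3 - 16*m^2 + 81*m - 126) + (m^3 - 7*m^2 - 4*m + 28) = 2*m^3 - 23*m^2 + 77*m - 98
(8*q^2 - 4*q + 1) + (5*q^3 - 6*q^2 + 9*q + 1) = 5*q^3 + 2*q^2 + 5*q + 2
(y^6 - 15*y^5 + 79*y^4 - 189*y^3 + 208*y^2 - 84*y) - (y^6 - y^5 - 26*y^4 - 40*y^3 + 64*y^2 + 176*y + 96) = -14*y^5 + 105*y^4 - 149*y^3 + 144*y^2 - 260*y - 96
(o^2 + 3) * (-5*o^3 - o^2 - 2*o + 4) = -5*o^5 - o^4 - 17*o^3 + o^2 - 6*o + 12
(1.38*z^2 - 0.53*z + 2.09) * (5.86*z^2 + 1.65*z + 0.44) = 8.0868*z^4 - 0.828800000000001*z^3 + 11.9801*z^2 + 3.2153*z + 0.9196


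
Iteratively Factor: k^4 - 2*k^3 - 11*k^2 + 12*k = (k)*(k^3 - 2*k^2 - 11*k + 12) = k*(k - 1)*(k^2 - k - 12) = k*(k - 1)*(k + 3)*(k - 4)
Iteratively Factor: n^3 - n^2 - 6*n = (n - 3)*(n^2 + 2*n) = (n - 3)*(n + 2)*(n)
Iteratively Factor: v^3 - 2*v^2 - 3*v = (v - 3)*(v^2 + v) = v*(v - 3)*(v + 1)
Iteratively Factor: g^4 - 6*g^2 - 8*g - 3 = (g + 1)*(g^3 - g^2 - 5*g - 3) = (g + 1)^2*(g^2 - 2*g - 3) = (g - 3)*(g + 1)^2*(g + 1)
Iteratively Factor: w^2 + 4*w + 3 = (w + 1)*(w + 3)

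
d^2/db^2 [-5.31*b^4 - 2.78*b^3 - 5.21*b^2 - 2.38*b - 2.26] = -63.72*b^2 - 16.68*b - 10.42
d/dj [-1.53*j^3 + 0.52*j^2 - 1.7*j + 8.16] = -4.59*j^2 + 1.04*j - 1.7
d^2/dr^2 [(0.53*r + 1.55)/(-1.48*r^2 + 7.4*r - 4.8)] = (-(0.53*r + 1.55)*(2.96*r - 7.4)*(5.92*r - 14.8) + (4.7064*r - 3.256)*(1.48*r^2 - 7.4*r + 4.8))/(1.48*r^2 - 7.4*r + 4.8)^3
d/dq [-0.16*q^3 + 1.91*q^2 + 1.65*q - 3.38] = -0.48*q^2 + 3.82*q + 1.65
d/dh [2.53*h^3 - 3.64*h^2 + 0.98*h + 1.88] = 7.59*h^2 - 7.28*h + 0.98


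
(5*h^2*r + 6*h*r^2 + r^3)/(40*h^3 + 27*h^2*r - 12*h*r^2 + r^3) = r*(5*h + r)/(40*h^2 - 13*h*r + r^2)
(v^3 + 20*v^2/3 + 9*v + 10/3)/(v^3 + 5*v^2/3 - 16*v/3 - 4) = (v^2 + 6*v + 5)/(v^2 + v - 6)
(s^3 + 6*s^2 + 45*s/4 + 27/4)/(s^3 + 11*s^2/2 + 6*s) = (2*s^2 + 9*s + 9)/(2*s*(s + 4))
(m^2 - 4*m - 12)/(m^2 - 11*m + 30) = (m + 2)/(m - 5)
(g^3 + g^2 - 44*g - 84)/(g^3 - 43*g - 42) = (g + 2)/(g + 1)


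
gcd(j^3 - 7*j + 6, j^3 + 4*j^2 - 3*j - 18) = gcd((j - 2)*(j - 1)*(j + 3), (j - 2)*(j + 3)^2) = j^2 + j - 6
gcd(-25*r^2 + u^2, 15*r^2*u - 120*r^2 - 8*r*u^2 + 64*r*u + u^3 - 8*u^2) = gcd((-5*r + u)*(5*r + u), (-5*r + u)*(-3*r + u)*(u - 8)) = 5*r - u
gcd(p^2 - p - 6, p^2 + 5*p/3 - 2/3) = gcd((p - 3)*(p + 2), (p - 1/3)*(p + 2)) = p + 2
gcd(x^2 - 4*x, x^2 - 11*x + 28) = x - 4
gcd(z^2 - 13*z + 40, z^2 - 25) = z - 5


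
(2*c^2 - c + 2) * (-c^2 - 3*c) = -2*c^4 - 5*c^3 + c^2 - 6*c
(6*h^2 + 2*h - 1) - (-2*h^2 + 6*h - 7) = 8*h^2 - 4*h + 6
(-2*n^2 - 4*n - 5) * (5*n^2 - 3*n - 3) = -10*n^4 - 14*n^3 - 7*n^2 + 27*n + 15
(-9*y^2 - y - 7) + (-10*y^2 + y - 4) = -19*y^2 - 11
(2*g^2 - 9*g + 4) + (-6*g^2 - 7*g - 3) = -4*g^2 - 16*g + 1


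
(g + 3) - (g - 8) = 11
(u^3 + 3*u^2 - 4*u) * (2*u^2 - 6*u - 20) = 2*u^5 - 46*u^3 - 36*u^2 + 80*u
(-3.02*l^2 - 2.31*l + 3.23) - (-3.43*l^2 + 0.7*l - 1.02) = 0.41*l^2 - 3.01*l + 4.25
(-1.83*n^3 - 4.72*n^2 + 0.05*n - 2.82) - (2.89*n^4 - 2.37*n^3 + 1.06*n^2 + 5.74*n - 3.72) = -2.89*n^4 + 0.54*n^3 - 5.78*n^2 - 5.69*n + 0.9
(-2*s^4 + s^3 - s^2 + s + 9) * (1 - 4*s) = 8*s^5 - 6*s^4 + 5*s^3 - 5*s^2 - 35*s + 9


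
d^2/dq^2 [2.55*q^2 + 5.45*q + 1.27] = 5.10000000000000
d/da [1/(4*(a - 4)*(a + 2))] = (1 - a)/(2*(a^4 - 4*a^3 - 12*a^2 + 32*a + 64))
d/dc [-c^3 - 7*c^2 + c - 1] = -3*c^2 - 14*c + 1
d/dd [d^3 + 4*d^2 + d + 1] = 3*d^2 + 8*d + 1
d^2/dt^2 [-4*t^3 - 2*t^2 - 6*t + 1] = -24*t - 4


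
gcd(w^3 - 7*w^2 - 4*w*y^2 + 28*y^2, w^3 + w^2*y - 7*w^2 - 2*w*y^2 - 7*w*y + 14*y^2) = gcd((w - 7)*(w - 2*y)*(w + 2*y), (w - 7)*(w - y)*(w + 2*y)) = w^2 + 2*w*y - 7*w - 14*y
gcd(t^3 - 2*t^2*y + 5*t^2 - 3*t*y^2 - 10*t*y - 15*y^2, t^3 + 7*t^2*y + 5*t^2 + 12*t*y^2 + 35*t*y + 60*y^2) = t + 5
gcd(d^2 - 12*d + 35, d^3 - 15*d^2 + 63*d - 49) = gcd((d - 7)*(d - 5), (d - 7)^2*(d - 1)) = d - 7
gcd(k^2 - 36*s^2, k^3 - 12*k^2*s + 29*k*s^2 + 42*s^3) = -k + 6*s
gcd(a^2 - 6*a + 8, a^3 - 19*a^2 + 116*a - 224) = a - 4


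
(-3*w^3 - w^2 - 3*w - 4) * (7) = -21*w^3 - 7*w^2 - 21*w - 28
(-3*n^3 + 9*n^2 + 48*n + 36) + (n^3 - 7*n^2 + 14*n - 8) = -2*n^3 + 2*n^2 + 62*n + 28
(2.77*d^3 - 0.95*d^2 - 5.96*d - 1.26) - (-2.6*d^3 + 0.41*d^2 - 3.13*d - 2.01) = 5.37*d^3 - 1.36*d^2 - 2.83*d + 0.75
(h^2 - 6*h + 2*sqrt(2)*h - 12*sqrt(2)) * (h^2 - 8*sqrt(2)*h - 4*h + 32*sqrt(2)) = h^4 - 10*h^3 - 6*sqrt(2)*h^3 - 8*h^2 + 60*sqrt(2)*h^2 - 144*sqrt(2)*h + 320*h - 768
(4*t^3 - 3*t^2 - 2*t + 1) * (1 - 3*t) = -12*t^4 + 13*t^3 + 3*t^2 - 5*t + 1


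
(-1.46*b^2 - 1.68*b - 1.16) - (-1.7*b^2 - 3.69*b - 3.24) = 0.24*b^2 + 2.01*b + 2.08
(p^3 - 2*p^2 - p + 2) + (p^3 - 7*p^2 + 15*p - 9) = 2*p^3 - 9*p^2 + 14*p - 7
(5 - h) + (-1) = 4 - h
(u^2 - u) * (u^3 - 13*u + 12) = u^5 - u^4 - 13*u^3 + 25*u^2 - 12*u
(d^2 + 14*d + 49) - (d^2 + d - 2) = 13*d + 51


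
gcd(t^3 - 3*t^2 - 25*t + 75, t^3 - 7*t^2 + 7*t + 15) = t^2 - 8*t + 15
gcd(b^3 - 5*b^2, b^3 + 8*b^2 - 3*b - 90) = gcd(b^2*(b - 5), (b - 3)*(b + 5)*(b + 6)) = 1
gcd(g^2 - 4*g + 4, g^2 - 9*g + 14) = g - 2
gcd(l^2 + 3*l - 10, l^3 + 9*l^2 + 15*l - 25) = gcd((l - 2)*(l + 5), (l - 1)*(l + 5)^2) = l + 5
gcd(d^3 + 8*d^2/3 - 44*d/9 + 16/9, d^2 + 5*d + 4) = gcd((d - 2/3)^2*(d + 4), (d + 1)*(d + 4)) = d + 4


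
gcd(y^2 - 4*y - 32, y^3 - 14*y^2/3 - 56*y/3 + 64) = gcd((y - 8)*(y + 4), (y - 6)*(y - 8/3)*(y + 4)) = y + 4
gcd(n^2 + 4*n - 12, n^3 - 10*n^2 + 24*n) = 1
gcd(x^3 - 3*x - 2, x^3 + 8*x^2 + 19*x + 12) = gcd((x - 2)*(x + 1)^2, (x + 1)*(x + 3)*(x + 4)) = x + 1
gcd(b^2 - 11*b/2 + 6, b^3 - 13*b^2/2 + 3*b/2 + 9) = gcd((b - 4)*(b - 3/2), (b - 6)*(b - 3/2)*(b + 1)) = b - 3/2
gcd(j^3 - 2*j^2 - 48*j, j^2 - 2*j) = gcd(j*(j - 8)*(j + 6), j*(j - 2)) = j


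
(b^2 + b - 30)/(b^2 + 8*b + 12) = (b - 5)/(b + 2)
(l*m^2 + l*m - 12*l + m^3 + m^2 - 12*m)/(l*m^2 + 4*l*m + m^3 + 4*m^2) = (m - 3)/m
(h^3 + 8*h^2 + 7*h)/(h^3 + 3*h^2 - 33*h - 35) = h/(h - 5)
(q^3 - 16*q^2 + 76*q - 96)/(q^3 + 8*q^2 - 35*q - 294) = (q^2 - 10*q + 16)/(q^2 + 14*q + 49)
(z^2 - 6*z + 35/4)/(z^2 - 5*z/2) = (z - 7/2)/z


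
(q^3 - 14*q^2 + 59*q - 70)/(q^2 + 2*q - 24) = (q^3 - 14*q^2 + 59*q - 70)/(q^2 + 2*q - 24)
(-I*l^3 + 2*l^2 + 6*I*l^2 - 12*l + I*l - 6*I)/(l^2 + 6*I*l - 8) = (-I*l^3 + l^2*(2 + 6*I) + l*(-12 + I) - 6*I)/(l^2 + 6*I*l - 8)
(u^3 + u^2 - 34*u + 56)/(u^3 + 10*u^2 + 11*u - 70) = (u - 4)/(u + 5)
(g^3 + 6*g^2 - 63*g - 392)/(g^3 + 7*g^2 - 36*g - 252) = (g^2 - g - 56)/(g^2 - 36)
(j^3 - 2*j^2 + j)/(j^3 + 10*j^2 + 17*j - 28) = j*(j - 1)/(j^2 + 11*j + 28)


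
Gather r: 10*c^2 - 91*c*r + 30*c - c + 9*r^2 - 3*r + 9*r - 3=10*c^2 + 29*c + 9*r^2 + r*(6 - 91*c) - 3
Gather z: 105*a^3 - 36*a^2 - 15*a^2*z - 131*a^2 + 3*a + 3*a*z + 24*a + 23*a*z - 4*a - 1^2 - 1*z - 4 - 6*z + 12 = 105*a^3 - 167*a^2 + 23*a + z*(-15*a^2 + 26*a - 7) + 7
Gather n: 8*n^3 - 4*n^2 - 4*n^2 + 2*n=8*n^3 - 8*n^2 + 2*n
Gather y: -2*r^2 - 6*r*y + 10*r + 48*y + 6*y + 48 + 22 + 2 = -2*r^2 + 10*r + y*(54 - 6*r) + 72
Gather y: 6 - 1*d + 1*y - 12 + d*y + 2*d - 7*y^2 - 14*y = d - 7*y^2 + y*(d - 13) - 6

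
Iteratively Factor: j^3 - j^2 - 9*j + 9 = (j + 3)*(j^2 - 4*j + 3) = (j - 1)*(j + 3)*(j - 3)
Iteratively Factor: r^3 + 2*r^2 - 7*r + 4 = (r + 4)*(r^2 - 2*r + 1) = (r - 1)*(r + 4)*(r - 1)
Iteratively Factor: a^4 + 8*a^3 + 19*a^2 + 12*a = (a + 1)*(a^3 + 7*a^2 + 12*a) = (a + 1)*(a + 3)*(a^2 + 4*a) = (a + 1)*(a + 3)*(a + 4)*(a)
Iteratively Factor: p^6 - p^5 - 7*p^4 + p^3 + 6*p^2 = (p + 2)*(p^5 - 3*p^4 - p^3 + 3*p^2) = (p - 1)*(p + 2)*(p^4 - 2*p^3 - 3*p^2) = (p - 1)*(p + 1)*(p + 2)*(p^3 - 3*p^2) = (p - 3)*(p - 1)*(p + 1)*(p + 2)*(p^2) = p*(p - 3)*(p - 1)*(p + 1)*(p + 2)*(p)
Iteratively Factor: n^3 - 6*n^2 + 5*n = (n - 5)*(n^2 - n) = (n - 5)*(n - 1)*(n)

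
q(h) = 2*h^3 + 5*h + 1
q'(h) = 6*h^2 + 5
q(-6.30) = -530.59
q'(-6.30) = 243.14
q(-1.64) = -16.02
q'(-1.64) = 21.14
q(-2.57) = -45.80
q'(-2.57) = 44.63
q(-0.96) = -5.57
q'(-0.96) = 10.53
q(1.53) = 15.81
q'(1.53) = 19.05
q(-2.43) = -39.85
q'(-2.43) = 40.43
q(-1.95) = -23.58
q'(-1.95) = 27.82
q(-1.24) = -9.01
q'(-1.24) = 14.23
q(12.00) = 3517.00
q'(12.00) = 869.00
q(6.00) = 463.00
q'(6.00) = 221.00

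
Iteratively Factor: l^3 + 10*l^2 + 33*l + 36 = (l + 4)*(l^2 + 6*l + 9) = (l + 3)*(l + 4)*(l + 3)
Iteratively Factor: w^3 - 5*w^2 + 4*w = (w - 4)*(w^2 - w) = w*(w - 4)*(w - 1)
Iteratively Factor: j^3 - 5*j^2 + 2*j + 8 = (j - 4)*(j^2 - j - 2) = (j - 4)*(j - 2)*(j + 1)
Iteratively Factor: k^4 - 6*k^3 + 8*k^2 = (k)*(k^3 - 6*k^2 + 8*k) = k^2*(k^2 - 6*k + 8) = k^2*(k - 2)*(k - 4)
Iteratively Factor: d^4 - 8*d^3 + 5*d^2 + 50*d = (d - 5)*(d^3 - 3*d^2 - 10*d) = (d - 5)*(d + 2)*(d^2 - 5*d) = d*(d - 5)*(d + 2)*(d - 5)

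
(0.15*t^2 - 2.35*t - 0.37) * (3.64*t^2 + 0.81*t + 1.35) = 0.546*t^4 - 8.4325*t^3 - 3.0478*t^2 - 3.4722*t - 0.4995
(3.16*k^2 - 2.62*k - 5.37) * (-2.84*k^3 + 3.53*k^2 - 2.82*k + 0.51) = -8.9744*k^5 + 18.5956*k^4 - 2.909*k^3 - 9.9561*k^2 + 13.8072*k - 2.7387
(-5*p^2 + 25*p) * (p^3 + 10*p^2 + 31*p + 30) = -5*p^5 - 25*p^4 + 95*p^3 + 625*p^2 + 750*p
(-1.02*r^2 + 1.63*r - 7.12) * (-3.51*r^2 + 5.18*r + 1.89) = 3.5802*r^4 - 11.0049*r^3 + 31.5068*r^2 - 33.8009*r - 13.4568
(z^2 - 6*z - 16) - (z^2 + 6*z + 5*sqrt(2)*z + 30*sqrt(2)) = -12*z - 5*sqrt(2)*z - 30*sqrt(2) - 16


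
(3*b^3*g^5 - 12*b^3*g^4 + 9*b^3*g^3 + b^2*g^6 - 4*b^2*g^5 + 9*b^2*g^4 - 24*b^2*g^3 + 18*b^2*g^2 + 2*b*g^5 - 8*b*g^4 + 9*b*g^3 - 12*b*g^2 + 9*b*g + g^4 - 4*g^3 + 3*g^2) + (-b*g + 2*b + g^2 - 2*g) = 3*b^3*g^5 - 12*b^3*g^4 + 9*b^3*g^3 + b^2*g^6 - 4*b^2*g^5 + 9*b^2*g^4 - 24*b^2*g^3 + 18*b^2*g^2 + 2*b*g^5 - 8*b*g^4 + 9*b*g^3 - 12*b*g^2 + 8*b*g + 2*b + g^4 - 4*g^3 + 4*g^2 - 2*g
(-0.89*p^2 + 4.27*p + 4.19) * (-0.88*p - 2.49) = 0.7832*p^3 - 1.5415*p^2 - 14.3195*p - 10.4331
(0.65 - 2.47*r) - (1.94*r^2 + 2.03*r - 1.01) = -1.94*r^2 - 4.5*r + 1.66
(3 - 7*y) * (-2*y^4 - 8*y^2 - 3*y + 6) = 14*y^5 - 6*y^4 + 56*y^3 - 3*y^2 - 51*y + 18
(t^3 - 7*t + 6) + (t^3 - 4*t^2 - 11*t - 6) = 2*t^3 - 4*t^2 - 18*t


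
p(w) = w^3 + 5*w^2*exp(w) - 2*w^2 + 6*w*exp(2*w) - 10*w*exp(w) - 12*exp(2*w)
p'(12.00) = 3337744944646.18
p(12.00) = 1589444982105.46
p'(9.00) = 5912598147.51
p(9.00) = 2760271742.21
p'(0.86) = -59.00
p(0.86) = -50.63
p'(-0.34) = -16.19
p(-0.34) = -4.55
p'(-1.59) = 12.94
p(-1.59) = -4.15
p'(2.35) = 1313.31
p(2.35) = 275.94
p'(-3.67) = 56.51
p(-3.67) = -73.74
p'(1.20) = -49.46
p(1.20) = -70.00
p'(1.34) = -31.88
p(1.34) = -75.83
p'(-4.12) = 68.60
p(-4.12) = -101.85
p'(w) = 5*w^2*exp(w) + 3*w^2 + 12*w*exp(2*w) - 4*w - 18*exp(2*w) - 10*exp(w)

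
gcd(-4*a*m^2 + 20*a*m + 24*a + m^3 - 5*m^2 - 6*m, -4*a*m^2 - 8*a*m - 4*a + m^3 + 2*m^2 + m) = 4*a*m + 4*a - m^2 - m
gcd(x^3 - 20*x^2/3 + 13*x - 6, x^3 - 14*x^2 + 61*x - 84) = x - 3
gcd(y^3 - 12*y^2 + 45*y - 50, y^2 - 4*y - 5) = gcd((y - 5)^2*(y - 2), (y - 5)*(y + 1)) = y - 5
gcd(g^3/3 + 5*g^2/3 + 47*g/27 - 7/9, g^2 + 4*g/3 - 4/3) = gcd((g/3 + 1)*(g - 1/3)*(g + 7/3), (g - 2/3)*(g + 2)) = 1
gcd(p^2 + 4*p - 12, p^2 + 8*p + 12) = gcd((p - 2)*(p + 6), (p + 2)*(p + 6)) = p + 6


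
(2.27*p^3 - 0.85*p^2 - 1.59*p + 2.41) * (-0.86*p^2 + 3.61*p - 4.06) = -1.9522*p^5 + 8.9257*p^4 - 10.9173*p^3 - 4.3615*p^2 + 15.1555*p - 9.7846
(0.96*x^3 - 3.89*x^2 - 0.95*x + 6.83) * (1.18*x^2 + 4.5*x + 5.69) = 1.1328*x^5 - 0.2702*x^4 - 13.1636*x^3 - 18.3497*x^2 + 25.3295*x + 38.8627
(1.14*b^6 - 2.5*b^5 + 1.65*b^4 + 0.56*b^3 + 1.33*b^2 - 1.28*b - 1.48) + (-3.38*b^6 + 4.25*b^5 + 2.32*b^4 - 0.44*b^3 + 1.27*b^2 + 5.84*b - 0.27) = -2.24*b^6 + 1.75*b^5 + 3.97*b^4 + 0.12*b^3 + 2.6*b^2 + 4.56*b - 1.75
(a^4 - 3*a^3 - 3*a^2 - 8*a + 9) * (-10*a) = -10*a^5 + 30*a^4 + 30*a^3 + 80*a^2 - 90*a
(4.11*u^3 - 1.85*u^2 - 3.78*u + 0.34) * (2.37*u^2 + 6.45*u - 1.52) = 9.7407*u^5 + 22.125*u^4 - 27.1383*u^3 - 20.7632*u^2 + 7.9386*u - 0.5168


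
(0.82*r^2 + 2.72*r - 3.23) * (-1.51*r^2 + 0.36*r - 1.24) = -1.2382*r^4 - 3.812*r^3 + 4.8397*r^2 - 4.5356*r + 4.0052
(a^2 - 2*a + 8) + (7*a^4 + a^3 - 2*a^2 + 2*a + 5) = 7*a^4 + a^3 - a^2 + 13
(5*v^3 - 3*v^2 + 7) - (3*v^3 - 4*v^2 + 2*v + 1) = 2*v^3 + v^2 - 2*v + 6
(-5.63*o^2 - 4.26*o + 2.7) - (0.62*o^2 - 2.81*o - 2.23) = -6.25*o^2 - 1.45*o + 4.93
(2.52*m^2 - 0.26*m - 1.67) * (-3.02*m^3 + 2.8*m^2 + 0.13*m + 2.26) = -7.6104*m^5 + 7.8412*m^4 + 4.643*m^3 + 0.9854*m^2 - 0.8047*m - 3.7742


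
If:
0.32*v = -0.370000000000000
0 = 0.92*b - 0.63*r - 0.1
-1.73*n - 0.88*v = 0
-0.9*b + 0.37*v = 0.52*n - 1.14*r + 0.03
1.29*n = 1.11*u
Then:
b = 1.24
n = 0.59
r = 1.64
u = 0.68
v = -1.16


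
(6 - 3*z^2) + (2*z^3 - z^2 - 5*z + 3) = 2*z^3 - 4*z^2 - 5*z + 9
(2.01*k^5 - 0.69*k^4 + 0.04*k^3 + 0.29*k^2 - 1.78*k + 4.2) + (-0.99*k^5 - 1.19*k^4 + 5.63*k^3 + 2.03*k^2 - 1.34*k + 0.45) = 1.02*k^5 - 1.88*k^4 + 5.67*k^3 + 2.32*k^2 - 3.12*k + 4.65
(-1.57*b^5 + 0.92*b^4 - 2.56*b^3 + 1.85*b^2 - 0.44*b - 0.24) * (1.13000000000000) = -1.7741*b^5 + 1.0396*b^4 - 2.8928*b^3 + 2.0905*b^2 - 0.4972*b - 0.2712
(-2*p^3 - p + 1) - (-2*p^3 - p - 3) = 4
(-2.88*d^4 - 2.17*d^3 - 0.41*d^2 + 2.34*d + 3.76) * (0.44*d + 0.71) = -1.2672*d^5 - 2.9996*d^4 - 1.7211*d^3 + 0.7385*d^2 + 3.3158*d + 2.6696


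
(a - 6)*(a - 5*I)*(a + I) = a^3 - 6*a^2 - 4*I*a^2 + 5*a + 24*I*a - 30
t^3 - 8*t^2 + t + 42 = (t - 7)*(t - 3)*(t + 2)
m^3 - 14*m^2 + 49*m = m*(m - 7)^2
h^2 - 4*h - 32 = (h - 8)*(h + 4)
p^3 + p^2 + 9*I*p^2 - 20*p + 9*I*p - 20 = (p + 1)*(p + 4*I)*(p + 5*I)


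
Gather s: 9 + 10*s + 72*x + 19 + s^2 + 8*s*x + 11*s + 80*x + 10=s^2 + s*(8*x + 21) + 152*x + 38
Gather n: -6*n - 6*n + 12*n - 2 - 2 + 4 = 0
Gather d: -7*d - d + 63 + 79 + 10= 152 - 8*d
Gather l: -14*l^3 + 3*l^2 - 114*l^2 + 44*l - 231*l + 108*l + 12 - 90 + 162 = -14*l^3 - 111*l^2 - 79*l + 84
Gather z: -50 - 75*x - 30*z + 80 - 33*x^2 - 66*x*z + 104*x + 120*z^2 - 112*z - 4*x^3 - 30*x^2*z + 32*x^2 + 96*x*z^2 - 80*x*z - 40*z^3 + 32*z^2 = -4*x^3 - x^2 + 29*x - 40*z^3 + z^2*(96*x + 152) + z*(-30*x^2 - 146*x - 142) + 30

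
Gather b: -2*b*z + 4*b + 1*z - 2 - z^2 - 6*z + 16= b*(4 - 2*z) - z^2 - 5*z + 14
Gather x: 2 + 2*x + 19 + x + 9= 3*x + 30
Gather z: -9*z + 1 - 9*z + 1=2 - 18*z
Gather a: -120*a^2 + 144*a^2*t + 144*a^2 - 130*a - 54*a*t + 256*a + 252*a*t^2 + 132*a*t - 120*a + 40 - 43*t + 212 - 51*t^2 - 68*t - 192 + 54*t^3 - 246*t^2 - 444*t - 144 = a^2*(144*t + 24) + a*(252*t^2 + 78*t + 6) + 54*t^3 - 297*t^2 - 555*t - 84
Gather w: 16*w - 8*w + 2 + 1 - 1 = 8*w + 2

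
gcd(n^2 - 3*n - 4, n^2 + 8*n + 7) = n + 1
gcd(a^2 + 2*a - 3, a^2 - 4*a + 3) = a - 1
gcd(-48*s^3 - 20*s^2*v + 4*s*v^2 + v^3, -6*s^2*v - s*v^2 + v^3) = 2*s + v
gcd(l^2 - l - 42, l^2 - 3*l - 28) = l - 7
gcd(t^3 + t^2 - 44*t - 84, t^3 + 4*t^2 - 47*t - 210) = t^2 - t - 42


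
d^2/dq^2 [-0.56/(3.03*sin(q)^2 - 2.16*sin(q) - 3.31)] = (-20.565216*sin(q)^4 + 10.995264*sin(q)^3 + 5.769456*sin(q)^2 - 17.986752*sin(q) + 16.458288)/(-3.03*sin(q)^2 + 2.16*sin(q) + 3.31)^3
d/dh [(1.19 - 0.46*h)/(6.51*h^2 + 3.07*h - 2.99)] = (2.9946*h^2 - 15.4938*h - 2.2779)/(42.3801*h^4 + 39.9714*h^3 - 29.5049*h^2 - 18.3586*h + 8.9401)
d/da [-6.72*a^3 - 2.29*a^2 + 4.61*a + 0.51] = -20.16*a^2 - 4.58*a + 4.61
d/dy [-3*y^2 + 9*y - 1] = 9 - 6*y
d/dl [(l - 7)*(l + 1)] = 2*l - 6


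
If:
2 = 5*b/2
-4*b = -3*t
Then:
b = 4/5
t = 16/15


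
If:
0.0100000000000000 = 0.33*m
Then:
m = 0.03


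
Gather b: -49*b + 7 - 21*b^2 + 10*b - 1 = -21*b^2 - 39*b + 6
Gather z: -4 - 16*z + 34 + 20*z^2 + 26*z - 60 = 20*z^2 + 10*z - 30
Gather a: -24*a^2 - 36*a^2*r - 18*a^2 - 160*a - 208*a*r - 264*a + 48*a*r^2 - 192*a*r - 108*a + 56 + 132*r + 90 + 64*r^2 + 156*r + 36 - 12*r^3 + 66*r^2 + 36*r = a^2*(-36*r - 42) + a*(48*r^2 - 400*r - 532) - 12*r^3 + 130*r^2 + 324*r + 182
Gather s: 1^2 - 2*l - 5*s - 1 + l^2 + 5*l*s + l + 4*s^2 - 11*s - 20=l^2 - l + 4*s^2 + s*(5*l - 16) - 20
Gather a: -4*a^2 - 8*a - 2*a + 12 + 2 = -4*a^2 - 10*a + 14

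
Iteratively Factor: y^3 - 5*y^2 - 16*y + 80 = (y + 4)*(y^2 - 9*y + 20) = (y - 5)*(y + 4)*(y - 4)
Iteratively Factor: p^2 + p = (p)*(p + 1)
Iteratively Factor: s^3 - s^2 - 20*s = (s - 5)*(s^2 + 4*s) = (s - 5)*(s + 4)*(s)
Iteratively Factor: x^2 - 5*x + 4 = (x - 4)*(x - 1)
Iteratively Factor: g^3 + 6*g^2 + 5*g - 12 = (g + 3)*(g^2 + 3*g - 4) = (g + 3)*(g + 4)*(g - 1)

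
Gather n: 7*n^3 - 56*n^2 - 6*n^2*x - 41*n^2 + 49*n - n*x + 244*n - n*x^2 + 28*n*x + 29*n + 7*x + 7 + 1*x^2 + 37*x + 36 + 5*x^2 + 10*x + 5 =7*n^3 + n^2*(-6*x - 97) + n*(-x^2 + 27*x + 322) + 6*x^2 + 54*x + 48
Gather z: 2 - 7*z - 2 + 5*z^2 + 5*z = 5*z^2 - 2*z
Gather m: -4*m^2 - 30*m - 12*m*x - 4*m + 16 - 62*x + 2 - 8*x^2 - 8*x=-4*m^2 + m*(-12*x - 34) - 8*x^2 - 70*x + 18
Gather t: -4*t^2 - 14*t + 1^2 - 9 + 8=-4*t^2 - 14*t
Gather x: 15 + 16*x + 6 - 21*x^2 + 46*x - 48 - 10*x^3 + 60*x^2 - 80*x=-10*x^3 + 39*x^2 - 18*x - 27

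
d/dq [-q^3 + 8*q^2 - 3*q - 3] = -3*q^2 + 16*q - 3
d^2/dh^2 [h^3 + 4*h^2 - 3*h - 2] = 6*h + 8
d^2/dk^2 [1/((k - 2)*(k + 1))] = 2*((k - 2)^2 + (k - 2)*(k + 1) + (k + 1)^2)/((k - 2)^3*(k + 1)^3)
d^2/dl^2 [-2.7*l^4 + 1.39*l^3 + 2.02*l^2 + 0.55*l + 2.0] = -32.4*l^2 + 8.34*l + 4.04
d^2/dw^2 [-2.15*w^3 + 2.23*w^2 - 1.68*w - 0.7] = 4.46 - 12.9*w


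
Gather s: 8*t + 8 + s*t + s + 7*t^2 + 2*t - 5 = s*(t + 1) + 7*t^2 + 10*t + 3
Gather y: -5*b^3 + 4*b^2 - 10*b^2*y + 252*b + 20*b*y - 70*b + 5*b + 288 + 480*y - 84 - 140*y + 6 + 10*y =-5*b^3 + 4*b^2 + 187*b + y*(-10*b^2 + 20*b + 350) + 210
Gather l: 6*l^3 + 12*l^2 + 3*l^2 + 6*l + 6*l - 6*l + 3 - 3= 6*l^3 + 15*l^2 + 6*l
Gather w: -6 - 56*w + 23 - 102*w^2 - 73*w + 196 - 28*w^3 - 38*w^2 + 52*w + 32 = -28*w^3 - 140*w^2 - 77*w + 245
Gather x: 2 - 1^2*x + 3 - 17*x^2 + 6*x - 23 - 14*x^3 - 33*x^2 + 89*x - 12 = -14*x^3 - 50*x^2 + 94*x - 30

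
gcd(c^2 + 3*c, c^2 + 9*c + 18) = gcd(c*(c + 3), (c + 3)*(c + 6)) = c + 3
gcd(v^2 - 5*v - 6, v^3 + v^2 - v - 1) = v + 1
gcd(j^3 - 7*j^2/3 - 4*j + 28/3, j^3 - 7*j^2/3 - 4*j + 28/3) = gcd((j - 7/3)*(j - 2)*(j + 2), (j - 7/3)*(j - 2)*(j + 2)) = j^3 - 7*j^2/3 - 4*j + 28/3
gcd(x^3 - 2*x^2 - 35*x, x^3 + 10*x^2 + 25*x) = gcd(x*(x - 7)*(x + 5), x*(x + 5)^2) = x^2 + 5*x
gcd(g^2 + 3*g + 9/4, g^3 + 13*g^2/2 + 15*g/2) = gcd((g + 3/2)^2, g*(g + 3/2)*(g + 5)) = g + 3/2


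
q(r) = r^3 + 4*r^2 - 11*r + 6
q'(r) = 3*r^2 + 8*r - 11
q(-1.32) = 25.19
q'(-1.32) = -16.33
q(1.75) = 4.36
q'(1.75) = 12.19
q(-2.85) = 46.69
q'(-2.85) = -9.43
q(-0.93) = 18.89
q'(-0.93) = -15.85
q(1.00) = 0.00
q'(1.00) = 0.00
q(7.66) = 605.90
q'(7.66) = 226.31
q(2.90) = 32.13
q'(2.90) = 37.43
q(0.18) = 4.16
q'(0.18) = -9.46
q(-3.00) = 48.00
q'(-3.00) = -8.00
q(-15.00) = -2304.00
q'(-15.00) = 544.00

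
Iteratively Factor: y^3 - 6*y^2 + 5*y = (y - 1)*(y^2 - 5*y) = y*(y - 1)*(y - 5)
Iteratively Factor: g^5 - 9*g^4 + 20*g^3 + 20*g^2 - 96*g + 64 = (g - 2)*(g^4 - 7*g^3 + 6*g^2 + 32*g - 32) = (g - 4)*(g - 2)*(g^3 - 3*g^2 - 6*g + 8) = (g - 4)*(g - 2)*(g - 1)*(g^2 - 2*g - 8) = (g - 4)^2*(g - 2)*(g - 1)*(g + 2)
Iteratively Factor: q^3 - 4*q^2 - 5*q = (q - 5)*(q^2 + q) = (q - 5)*(q + 1)*(q)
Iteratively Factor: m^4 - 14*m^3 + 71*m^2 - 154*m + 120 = (m - 4)*(m^3 - 10*m^2 + 31*m - 30) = (m - 5)*(m - 4)*(m^2 - 5*m + 6) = (m - 5)*(m - 4)*(m - 3)*(m - 2)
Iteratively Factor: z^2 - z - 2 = (z - 2)*(z + 1)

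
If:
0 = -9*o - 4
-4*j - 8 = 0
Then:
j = -2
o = -4/9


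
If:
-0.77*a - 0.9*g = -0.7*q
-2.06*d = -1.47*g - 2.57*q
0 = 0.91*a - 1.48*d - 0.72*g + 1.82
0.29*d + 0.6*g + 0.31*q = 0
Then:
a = -2.55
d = -0.88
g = 1.13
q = -1.35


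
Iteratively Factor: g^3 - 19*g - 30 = (g + 3)*(g^2 - 3*g - 10) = (g + 2)*(g + 3)*(g - 5)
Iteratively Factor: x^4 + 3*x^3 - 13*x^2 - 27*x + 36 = (x - 1)*(x^3 + 4*x^2 - 9*x - 36) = (x - 3)*(x - 1)*(x^2 + 7*x + 12) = (x - 3)*(x - 1)*(x + 4)*(x + 3)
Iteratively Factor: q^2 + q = (q)*(q + 1)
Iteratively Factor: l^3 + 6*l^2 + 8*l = (l)*(l^2 + 6*l + 8) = l*(l + 2)*(l + 4)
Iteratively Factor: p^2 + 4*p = (p)*(p + 4)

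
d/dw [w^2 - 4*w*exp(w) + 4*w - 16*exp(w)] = -4*w*exp(w) + 2*w - 20*exp(w) + 4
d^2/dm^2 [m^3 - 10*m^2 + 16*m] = 6*m - 20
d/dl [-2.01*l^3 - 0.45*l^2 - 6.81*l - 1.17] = -6.03*l^2 - 0.9*l - 6.81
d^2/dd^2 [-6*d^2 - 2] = -12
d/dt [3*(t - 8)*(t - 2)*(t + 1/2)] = 9*t^2 - 57*t + 33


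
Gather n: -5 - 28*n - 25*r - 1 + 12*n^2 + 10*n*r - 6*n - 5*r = 12*n^2 + n*(10*r - 34) - 30*r - 6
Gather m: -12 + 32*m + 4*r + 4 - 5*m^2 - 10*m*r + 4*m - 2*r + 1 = -5*m^2 + m*(36 - 10*r) + 2*r - 7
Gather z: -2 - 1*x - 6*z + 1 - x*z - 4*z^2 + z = -x - 4*z^2 + z*(-x - 5) - 1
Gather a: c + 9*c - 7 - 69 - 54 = 10*c - 130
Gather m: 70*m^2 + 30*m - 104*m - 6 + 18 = 70*m^2 - 74*m + 12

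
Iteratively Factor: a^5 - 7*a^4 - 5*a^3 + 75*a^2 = (a)*(a^4 - 7*a^3 - 5*a^2 + 75*a) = a*(a + 3)*(a^3 - 10*a^2 + 25*a) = a*(a - 5)*(a + 3)*(a^2 - 5*a) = a*(a - 5)^2*(a + 3)*(a)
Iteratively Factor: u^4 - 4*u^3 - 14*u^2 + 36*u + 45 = (u - 5)*(u^3 + u^2 - 9*u - 9) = (u - 5)*(u + 1)*(u^2 - 9) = (u - 5)*(u - 3)*(u + 1)*(u + 3)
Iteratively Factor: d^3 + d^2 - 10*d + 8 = (d + 4)*(d^2 - 3*d + 2) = (d - 1)*(d + 4)*(d - 2)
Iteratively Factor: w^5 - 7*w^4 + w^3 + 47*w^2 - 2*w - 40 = (w - 4)*(w^4 - 3*w^3 - 11*w^2 + 3*w + 10) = (w - 4)*(w - 1)*(w^3 - 2*w^2 - 13*w - 10) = (w - 4)*(w - 1)*(w + 1)*(w^2 - 3*w - 10) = (w - 4)*(w - 1)*(w + 1)*(w + 2)*(w - 5)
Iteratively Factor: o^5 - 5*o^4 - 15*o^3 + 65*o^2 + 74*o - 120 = (o + 2)*(o^4 - 7*o^3 - o^2 + 67*o - 60) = (o - 1)*(o + 2)*(o^3 - 6*o^2 - 7*o + 60) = (o - 4)*(o - 1)*(o + 2)*(o^2 - 2*o - 15) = (o - 5)*(o - 4)*(o - 1)*(o + 2)*(o + 3)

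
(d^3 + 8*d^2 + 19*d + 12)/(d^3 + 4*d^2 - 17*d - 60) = (d^2 + 5*d + 4)/(d^2 + d - 20)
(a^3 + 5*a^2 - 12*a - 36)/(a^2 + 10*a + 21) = (a^3 + 5*a^2 - 12*a - 36)/(a^2 + 10*a + 21)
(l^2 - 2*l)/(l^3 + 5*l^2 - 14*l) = 1/(l + 7)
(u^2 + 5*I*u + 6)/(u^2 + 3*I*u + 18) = (u - I)/(u - 3*I)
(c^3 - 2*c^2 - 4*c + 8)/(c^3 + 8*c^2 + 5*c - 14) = (c^2 - 4*c + 4)/(c^2 + 6*c - 7)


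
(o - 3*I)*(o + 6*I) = o^2 + 3*I*o + 18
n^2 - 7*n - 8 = (n - 8)*(n + 1)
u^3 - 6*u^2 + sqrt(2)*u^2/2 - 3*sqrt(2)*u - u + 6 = (u - 6)*(u - sqrt(2)/2)*(u + sqrt(2))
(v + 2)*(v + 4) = v^2 + 6*v + 8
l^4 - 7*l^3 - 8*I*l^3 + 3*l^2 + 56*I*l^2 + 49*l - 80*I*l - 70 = (l - 5)*(l - 2)*(l - 7*I)*(l - I)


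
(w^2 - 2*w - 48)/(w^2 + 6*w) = (w - 8)/w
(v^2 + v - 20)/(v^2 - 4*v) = (v + 5)/v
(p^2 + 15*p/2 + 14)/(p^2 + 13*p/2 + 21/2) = (p + 4)/(p + 3)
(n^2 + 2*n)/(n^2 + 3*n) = (n + 2)/(n + 3)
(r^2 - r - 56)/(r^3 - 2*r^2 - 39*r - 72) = (r + 7)/(r^2 + 6*r + 9)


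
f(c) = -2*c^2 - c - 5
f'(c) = -4*c - 1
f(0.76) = -6.92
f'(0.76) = -4.04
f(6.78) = -103.72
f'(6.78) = -28.12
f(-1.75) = -9.38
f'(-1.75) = 6.00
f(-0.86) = -5.62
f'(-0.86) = 2.44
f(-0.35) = -4.90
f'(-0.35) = 0.40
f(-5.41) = -58.13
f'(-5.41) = 20.64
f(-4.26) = -37.04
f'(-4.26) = 16.04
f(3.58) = -34.21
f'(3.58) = -15.32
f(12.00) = -305.00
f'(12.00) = -49.00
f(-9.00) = -158.00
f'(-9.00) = 35.00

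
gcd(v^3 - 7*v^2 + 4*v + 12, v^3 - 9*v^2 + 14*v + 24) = v^2 - 5*v - 6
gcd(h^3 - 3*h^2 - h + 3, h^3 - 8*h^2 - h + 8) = h^2 - 1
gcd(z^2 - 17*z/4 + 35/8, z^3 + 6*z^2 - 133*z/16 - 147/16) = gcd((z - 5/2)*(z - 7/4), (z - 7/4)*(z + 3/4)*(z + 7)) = z - 7/4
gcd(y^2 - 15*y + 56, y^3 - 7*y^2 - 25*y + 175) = y - 7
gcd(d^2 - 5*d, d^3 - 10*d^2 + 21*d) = d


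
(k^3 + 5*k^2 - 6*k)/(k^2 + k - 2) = k*(k + 6)/(k + 2)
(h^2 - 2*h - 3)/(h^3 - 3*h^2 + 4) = (h - 3)/(h^2 - 4*h + 4)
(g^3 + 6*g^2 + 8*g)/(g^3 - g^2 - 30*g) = (g^2 + 6*g + 8)/(g^2 - g - 30)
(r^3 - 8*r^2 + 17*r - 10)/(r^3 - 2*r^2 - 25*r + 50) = (r - 1)/(r + 5)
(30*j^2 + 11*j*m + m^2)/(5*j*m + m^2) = (6*j + m)/m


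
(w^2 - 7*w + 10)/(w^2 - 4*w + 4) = (w - 5)/(w - 2)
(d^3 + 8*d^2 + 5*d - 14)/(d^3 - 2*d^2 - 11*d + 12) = (d^2 + 9*d + 14)/(d^2 - d - 12)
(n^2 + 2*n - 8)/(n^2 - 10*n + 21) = (n^2 + 2*n - 8)/(n^2 - 10*n + 21)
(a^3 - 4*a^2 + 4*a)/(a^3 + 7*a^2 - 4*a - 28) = a*(a - 2)/(a^2 + 9*a + 14)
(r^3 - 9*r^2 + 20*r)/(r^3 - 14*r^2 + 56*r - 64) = r*(r - 5)/(r^2 - 10*r + 16)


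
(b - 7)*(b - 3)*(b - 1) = b^3 - 11*b^2 + 31*b - 21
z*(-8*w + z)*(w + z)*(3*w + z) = -24*w^3*z - 29*w^2*z^2 - 4*w*z^3 + z^4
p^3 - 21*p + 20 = (p - 4)*(p - 1)*(p + 5)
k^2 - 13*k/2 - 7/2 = (k - 7)*(k + 1/2)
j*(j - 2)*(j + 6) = j^3 + 4*j^2 - 12*j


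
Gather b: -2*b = -2*b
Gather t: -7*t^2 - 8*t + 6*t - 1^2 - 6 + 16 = -7*t^2 - 2*t + 9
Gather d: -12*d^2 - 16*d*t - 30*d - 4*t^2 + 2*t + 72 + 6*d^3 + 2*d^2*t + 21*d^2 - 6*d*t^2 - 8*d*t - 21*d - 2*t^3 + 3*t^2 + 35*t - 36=6*d^3 + d^2*(2*t + 9) + d*(-6*t^2 - 24*t - 51) - 2*t^3 - t^2 + 37*t + 36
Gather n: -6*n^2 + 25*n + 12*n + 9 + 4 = -6*n^2 + 37*n + 13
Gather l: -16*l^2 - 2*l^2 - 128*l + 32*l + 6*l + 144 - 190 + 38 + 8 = -18*l^2 - 90*l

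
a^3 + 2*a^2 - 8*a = a*(a - 2)*(a + 4)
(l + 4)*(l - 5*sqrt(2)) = l^2 - 5*sqrt(2)*l + 4*l - 20*sqrt(2)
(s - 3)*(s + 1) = s^2 - 2*s - 3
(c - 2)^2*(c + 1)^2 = c^4 - 2*c^3 - 3*c^2 + 4*c + 4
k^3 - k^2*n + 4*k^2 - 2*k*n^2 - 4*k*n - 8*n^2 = (k + 4)*(k - 2*n)*(k + n)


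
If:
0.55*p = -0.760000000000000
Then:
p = -1.38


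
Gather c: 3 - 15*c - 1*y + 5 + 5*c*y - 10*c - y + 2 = c*(5*y - 25) - 2*y + 10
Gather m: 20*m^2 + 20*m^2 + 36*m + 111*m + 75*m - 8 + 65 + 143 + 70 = 40*m^2 + 222*m + 270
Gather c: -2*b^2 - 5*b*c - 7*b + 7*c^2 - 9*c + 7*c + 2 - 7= -2*b^2 - 7*b + 7*c^2 + c*(-5*b - 2) - 5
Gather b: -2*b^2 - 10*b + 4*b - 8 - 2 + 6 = -2*b^2 - 6*b - 4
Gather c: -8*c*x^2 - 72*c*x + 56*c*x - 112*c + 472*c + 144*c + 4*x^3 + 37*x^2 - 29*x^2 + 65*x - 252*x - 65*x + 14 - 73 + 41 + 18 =c*(-8*x^2 - 16*x + 504) + 4*x^3 + 8*x^2 - 252*x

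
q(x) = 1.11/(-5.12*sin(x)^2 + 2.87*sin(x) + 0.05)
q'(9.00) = -10.35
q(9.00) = 3.06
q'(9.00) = -10.35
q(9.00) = 3.06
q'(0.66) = 225.89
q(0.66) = -9.65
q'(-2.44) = 0.52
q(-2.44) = -0.28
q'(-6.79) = -1.17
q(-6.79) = -0.44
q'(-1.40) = -0.04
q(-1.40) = -0.14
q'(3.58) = 1.66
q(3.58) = -0.53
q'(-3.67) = -57.47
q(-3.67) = 5.68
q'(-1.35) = -0.05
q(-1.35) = -0.15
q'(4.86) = -0.03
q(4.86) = -0.14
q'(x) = 1.11*(10.24*sin(x)*cos(x) - 2.87*cos(x))/(-5.12*sin(x)^2 + 2.87*sin(x) + 0.05)^2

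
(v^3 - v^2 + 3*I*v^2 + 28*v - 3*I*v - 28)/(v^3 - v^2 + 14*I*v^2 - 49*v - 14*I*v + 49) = (v - 4*I)/(v + 7*I)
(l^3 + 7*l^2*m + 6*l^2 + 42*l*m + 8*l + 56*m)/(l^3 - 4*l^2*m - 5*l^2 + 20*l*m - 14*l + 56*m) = (l^2 + 7*l*m + 4*l + 28*m)/(l^2 - 4*l*m - 7*l + 28*m)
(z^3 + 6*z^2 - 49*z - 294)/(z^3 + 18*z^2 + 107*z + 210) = (z - 7)/(z + 5)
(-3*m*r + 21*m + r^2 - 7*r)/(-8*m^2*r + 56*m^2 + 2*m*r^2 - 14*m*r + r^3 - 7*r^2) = (-3*m + r)/(-8*m^2 + 2*m*r + r^2)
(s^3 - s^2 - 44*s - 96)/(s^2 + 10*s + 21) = (s^2 - 4*s - 32)/(s + 7)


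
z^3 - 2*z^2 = z^2*(z - 2)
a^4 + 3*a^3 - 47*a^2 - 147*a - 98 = (a - 7)*(a + 1)*(a + 2)*(a + 7)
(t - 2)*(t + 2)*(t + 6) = t^3 + 6*t^2 - 4*t - 24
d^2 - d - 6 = (d - 3)*(d + 2)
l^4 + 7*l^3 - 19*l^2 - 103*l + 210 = (l - 3)*(l - 2)*(l + 5)*(l + 7)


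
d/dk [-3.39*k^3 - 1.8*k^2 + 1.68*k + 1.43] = -10.17*k^2 - 3.6*k + 1.68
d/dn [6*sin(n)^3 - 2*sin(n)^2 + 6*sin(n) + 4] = 2*(9*sin(n)^2 - 2*sin(n) + 3)*cos(n)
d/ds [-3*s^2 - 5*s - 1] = -6*s - 5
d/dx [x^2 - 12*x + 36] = 2*x - 12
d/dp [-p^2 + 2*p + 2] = 2 - 2*p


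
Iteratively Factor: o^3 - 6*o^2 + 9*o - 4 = (o - 1)*(o^2 - 5*o + 4) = (o - 1)^2*(o - 4)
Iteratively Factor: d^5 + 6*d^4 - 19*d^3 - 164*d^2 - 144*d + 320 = (d + 4)*(d^4 + 2*d^3 - 27*d^2 - 56*d + 80) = (d + 4)^2*(d^3 - 2*d^2 - 19*d + 20) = (d + 4)^3*(d^2 - 6*d + 5) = (d - 5)*(d + 4)^3*(d - 1)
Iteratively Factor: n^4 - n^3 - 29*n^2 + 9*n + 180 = (n + 4)*(n^3 - 5*n^2 - 9*n + 45) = (n + 3)*(n + 4)*(n^2 - 8*n + 15) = (n - 3)*(n + 3)*(n + 4)*(n - 5)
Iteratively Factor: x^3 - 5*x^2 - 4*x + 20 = (x - 2)*(x^2 - 3*x - 10) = (x - 2)*(x + 2)*(x - 5)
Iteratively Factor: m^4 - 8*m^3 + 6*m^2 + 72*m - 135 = (m - 3)*(m^3 - 5*m^2 - 9*m + 45) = (m - 5)*(m - 3)*(m^2 - 9) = (m - 5)*(m - 3)^2*(m + 3)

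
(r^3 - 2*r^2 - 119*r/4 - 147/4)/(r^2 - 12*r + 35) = (r^2 + 5*r + 21/4)/(r - 5)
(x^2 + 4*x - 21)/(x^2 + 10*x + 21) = (x - 3)/(x + 3)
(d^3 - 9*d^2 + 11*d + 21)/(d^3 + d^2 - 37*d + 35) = (d^3 - 9*d^2 + 11*d + 21)/(d^3 + d^2 - 37*d + 35)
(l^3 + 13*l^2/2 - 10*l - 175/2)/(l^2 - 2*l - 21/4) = 2*(l^2 + 10*l + 25)/(2*l + 3)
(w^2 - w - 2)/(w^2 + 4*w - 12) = (w + 1)/(w + 6)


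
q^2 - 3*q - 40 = (q - 8)*(q + 5)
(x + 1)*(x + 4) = x^2 + 5*x + 4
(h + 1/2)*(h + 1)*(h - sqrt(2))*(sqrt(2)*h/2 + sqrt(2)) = sqrt(2)*h^4/2 - h^3 + 7*sqrt(2)*h^3/4 - 7*h^2/2 + 7*sqrt(2)*h^2/4 - 7*h/2 + sqrt(2)*h/2 - 1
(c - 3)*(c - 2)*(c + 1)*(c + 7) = c^4 + 3*c^3 - 27*c^2 + 13*c + 42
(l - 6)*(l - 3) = l^2 - 9*l + 18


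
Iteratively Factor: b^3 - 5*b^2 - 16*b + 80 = (b - 5)*(b^2 - 16) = (b - 5)*(b - 4)*(b + 4)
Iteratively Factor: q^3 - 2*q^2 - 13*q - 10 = (q + 1)*(q^2 - 3*q - 10) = (q - 5)*(q + 1)*(q + 2)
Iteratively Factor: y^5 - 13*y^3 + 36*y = (y - 3)*(y^4 + 3*y^3 - 4*y^2 - 12*y) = (y - 3)*(y + 2)*(y^3 + y^2 - 6*y) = (y - 3)*(y - 2)*(y + 2)*(y^2 + 3*y) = y*(y - 3)*(y - 2)*(y + 2)*(y + 3)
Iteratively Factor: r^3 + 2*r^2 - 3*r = (r)*(r^2 + 2*r - 3) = r*(r + 3)*(r - 1)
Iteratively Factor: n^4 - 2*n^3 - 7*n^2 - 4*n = (n + 1)*(n^3 - 3*n^2 - 4*n) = (n + 1)^2*(n^2 - 4*n) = (n - 4)*(n + 1)^2*(n)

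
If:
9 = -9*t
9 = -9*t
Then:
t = -1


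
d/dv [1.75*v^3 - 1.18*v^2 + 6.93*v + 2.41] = 5.25*v^2 - 2.36*v + 6.93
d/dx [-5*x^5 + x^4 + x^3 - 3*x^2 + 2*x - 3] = -25*x^4 + 4*x^3 + 3*x^2 - 6*x + 2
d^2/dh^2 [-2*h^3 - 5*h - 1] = -12*h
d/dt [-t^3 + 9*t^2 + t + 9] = -3*t^2 + 18*t + 1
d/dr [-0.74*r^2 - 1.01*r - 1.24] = -1.48*r - 1.01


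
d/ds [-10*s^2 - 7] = -20*s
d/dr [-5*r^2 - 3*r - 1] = -10*r - 3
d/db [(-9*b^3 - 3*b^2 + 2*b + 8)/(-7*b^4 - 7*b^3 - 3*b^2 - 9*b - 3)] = 3*(-21*b^6 - 14*b^5 + 16*b^4 + 138*b^3 + 94*b^2 + 22*b + 22)/(49*b^8 + 98*b^7 + 91*b^6 + 168*b^5 + 177*b^4 + 96*b^3 + 99*b^2 + 54*b + 9)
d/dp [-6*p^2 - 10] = -12*p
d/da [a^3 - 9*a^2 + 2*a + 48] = 3*a^2 - 18*a + 2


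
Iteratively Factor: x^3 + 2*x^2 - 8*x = (x - 2)*(x^2 + 4*x) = x*(x - 2)*(x + 4)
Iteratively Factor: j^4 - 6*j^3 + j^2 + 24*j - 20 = (j - 1)*(j^3 - 5*j^2 - 4*j + 20) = (j - 2)*(j - 1)*(j^2 - 3*j - 10) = (j - 2)*(j - 1)*(j + 2)*(j - 5)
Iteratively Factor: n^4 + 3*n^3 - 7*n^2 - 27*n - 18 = (n - 3)*(n^3 + 6*n^2 + 11*n + 6) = (n - 3)*(n + 1)*(n^2 + 5*n + 6) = (n - 3)*(n + 1)*(n + 3)*(n + 2)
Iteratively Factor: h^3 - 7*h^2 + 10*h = (h)*(h^2 - 7*h + 10) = h*(h - 5)*(h - 2)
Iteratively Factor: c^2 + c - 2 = (c - 1)*(c + 2)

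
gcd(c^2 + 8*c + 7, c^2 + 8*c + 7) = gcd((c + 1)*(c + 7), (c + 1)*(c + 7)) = c^2 + 8*c + 7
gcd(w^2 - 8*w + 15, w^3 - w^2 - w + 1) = 1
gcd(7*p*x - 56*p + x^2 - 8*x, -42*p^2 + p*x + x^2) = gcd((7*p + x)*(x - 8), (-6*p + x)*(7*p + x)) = 7*p + x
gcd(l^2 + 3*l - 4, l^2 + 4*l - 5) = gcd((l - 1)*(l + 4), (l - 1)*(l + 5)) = l - 1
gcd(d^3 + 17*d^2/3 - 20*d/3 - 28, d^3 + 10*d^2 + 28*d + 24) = d^2 + 8*d + 12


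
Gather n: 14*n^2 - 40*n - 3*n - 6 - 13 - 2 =14*n^2 - 43*n - 21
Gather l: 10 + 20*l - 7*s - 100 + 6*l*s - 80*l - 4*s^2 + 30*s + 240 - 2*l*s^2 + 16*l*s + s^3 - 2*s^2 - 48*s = l*(-2*s^2 + 22*s - 60) + s^3 - 6*s^2 - 25*s + 150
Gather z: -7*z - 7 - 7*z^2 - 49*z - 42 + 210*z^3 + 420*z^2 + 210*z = 210*z^3 + 413*z^2 + 154*z - 49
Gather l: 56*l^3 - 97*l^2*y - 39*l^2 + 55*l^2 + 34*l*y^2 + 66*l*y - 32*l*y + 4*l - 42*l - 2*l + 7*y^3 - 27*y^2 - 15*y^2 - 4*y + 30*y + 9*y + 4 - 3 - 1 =56*l^3 + l^2*(16 - 97*y) + l*(34*y^2 + 34*y - 40) + 7*y^3 - 42*y^2 + 35*y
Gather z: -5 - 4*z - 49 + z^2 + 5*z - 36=z^2 + z - 90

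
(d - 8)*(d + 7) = d^2 - d - 56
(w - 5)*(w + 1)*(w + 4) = w^3 - 21*w - 20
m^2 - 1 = (m - 1)*(m + 1)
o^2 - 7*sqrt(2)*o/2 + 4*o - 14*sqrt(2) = (o + 4)*(o - 7*sqrt(2)/2)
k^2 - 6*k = k*(k - 6)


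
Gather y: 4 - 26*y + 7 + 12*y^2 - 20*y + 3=12*y^2 - 46*y + 14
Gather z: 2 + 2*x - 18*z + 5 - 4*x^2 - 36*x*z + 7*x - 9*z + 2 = -4*x^2 + 9*x + z*(-36*x - 27) + 9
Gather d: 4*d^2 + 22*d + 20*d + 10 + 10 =4*d^2 + 42*d + 20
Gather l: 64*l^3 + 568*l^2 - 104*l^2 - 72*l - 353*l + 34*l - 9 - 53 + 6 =64*l^3 + 464*l^2 - 391*l - 56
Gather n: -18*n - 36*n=-54*n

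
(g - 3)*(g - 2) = g^2 - 5*g + 6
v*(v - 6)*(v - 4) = v^3 - 10*v^2 + 24*v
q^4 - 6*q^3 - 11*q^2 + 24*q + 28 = (q - 7)*(q - 2)*(q + 1)*(q + 2)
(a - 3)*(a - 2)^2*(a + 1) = a^4 - 6*a^3 + 9*a^2 + 4*a - 12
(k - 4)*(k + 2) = k^2 - 2*k - 8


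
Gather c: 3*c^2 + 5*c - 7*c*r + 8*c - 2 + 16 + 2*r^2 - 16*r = 3*c^2 + c*(13 - 7*r) + 2*r^2 - 16*r + 14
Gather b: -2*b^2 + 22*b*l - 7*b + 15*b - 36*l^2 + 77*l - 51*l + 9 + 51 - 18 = -2*b^2 + b*(22*l + 8) - 36*l^2 + 26*l + 42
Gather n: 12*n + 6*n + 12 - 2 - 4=18*n + 6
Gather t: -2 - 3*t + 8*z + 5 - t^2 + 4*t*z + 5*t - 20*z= -t^2 + t*(4*z + 2) - 12*z + 3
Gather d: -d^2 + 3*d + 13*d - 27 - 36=-d^2 + 16*d - 63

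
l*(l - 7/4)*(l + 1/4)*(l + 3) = l^4 + 3*l^3/2 - 79*l^2/16 - 21*l/16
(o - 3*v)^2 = o^2 - 6*o*v + 9*v^2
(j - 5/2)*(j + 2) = j^2 - j/2 - 5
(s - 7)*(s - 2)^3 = s^4 - 13*s^3 + 54*s^2 - 92*s + 56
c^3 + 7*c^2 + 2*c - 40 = (c - 2)*(c + 4)*(c + 5)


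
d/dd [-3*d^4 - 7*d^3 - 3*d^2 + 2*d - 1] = -12*d^3 - 21*d^2 - 6*d + 2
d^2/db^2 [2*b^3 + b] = 12*b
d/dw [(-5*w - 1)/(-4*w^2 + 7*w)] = (-20*w^2 - 8*w + 7)/(w^2*(16*w^2 - 56*w + 49))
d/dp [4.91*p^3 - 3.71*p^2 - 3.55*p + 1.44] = 14.73*p^2 - 7.42*p - 3.55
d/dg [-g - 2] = -1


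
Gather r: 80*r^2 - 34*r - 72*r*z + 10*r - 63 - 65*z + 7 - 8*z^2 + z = 80*r^2 + r*(-72*z - 24) - 8*z^2 - 64*z - 56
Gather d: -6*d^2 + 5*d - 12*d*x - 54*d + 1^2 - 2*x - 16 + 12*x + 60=-6*d^2 + d*(-12*x - 49) + 10*x + 45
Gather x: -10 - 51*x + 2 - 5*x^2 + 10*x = -5*x^2 - 41*x - 8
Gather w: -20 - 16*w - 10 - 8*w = -24*w - 30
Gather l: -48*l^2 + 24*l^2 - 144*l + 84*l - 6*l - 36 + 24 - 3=-24*l^2 - 66*l - 15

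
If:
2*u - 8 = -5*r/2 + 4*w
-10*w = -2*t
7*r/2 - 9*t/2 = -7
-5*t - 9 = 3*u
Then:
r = -5516/193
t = -3990/193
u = 6071/193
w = -798/193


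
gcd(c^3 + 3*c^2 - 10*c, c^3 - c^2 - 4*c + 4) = c - 2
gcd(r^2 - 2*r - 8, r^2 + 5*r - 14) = 1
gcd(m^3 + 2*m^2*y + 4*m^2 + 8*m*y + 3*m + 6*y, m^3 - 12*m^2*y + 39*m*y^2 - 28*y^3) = 1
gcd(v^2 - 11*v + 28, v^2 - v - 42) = v - 7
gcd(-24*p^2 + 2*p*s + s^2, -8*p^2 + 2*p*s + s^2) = 1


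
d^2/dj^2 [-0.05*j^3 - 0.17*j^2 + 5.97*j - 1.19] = -0.3*j - 0.34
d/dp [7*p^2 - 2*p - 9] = 14*p - 2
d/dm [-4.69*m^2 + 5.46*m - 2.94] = 5.46 - 9.38*m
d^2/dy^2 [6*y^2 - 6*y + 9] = 12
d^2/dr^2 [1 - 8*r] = 0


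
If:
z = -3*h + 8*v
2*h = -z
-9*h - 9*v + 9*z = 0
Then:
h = 0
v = 0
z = 0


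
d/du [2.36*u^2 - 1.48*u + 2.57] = 4.72*u - 1.48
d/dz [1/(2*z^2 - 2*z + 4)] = (1/2 - z)/(z^2 - z + 2)^2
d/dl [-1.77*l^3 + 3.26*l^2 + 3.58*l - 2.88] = -5.31*l^2 + 6.52*l + 3.58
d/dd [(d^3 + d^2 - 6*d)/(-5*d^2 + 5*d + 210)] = (-d^4 + 2*d^3 + 121*d^2 + 84*d - 252)/(5*(d^4 - 2*d^3 - 83*d^2 + 84*d + 1764))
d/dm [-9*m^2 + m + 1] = 1 - 18*m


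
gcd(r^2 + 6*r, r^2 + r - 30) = r + 6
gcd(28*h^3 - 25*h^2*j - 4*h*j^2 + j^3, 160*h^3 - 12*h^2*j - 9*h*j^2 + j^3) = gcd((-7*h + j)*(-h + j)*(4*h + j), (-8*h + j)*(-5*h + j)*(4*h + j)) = 4*h + j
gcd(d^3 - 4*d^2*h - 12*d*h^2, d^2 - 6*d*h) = d^2 - 6*d*h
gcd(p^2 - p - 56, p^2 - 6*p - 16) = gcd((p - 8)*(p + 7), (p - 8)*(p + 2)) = p - 8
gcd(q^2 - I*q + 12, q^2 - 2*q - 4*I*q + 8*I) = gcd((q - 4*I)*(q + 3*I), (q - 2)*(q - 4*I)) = q - 4*I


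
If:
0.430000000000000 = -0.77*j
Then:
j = -0.56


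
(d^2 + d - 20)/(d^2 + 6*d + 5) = (d - 4)/(d + 1)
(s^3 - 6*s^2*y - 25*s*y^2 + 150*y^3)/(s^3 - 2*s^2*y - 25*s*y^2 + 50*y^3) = (-s + 6*y)/(-s + 2*y)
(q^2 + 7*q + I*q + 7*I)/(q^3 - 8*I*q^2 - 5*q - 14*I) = (q + 7)/(q^2 - 9*I*q - 14)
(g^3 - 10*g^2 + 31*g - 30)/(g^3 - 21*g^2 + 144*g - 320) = (g^2 - 5*g + 6)/(g^2 - 16*g + 64)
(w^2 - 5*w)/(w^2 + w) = (w - 5)/(w + 1)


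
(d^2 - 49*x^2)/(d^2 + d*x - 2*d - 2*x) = (d^2 - 49*x^2)/(d^2 + d*x - 2*d - 2*x)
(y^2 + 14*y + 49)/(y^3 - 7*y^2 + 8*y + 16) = (y^2 + 14*y + 49)/(y^3 - 7*y^2 + 8*y + 16)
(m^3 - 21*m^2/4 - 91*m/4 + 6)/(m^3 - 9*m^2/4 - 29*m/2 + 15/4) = (m - 8)/(m - 5)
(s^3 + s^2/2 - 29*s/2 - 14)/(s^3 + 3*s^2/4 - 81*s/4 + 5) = 2*(2*s^2 + 9*s + 7)/(4*s^2 + 19*s - 5)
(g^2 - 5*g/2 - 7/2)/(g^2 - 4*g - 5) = (g - 7/2)/(g - 5)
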